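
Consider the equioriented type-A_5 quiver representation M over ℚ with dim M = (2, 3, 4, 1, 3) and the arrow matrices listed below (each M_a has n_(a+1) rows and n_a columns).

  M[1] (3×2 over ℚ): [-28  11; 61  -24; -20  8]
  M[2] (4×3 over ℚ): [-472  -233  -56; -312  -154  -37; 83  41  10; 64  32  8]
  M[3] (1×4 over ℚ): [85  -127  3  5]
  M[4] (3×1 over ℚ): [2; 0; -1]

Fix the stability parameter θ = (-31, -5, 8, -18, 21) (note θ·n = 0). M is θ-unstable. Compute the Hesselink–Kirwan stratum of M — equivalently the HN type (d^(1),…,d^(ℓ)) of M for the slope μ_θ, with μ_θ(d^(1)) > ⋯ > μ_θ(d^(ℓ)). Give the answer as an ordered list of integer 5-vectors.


Interval decomposition of M: I[1,3], I[1,5], I[2,3], I[3,3], I[5,5]^2.
HN type (ℓ=4): μ^(1)=21; μ^(2)=8; μ^(3)=-5; μ^(4)=-31

((0, 0, 0, 0, 3); (0, 0, 3, 0, 0); (0, 3, 1, 1, 0); (2, 0, 0, 0, 0))


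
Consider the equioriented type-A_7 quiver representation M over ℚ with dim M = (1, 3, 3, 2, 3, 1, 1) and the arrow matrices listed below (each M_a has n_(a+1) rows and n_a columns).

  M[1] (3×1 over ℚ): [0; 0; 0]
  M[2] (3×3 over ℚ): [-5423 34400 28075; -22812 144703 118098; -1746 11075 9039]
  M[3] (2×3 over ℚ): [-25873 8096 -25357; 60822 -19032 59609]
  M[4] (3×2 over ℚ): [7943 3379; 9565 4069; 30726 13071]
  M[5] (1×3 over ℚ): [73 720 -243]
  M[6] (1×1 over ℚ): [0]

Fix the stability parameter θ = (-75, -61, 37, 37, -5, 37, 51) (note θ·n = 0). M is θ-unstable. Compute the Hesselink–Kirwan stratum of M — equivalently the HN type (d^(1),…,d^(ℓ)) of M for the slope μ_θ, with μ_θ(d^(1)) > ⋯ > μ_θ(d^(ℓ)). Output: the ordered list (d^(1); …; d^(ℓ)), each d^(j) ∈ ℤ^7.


Interval decomposition of M: I[1,1], I[2,3], I[2,5], I[2,6], I[5,5], I[7,7].
HN type (ℓ=6): μ^(1)=51; μ^(2)=37; μ^(3)=23; μ^(4)=-5; μ^(5)=-61; μ^(6)=-75

((0, 0, 0, 0, 0, 0, 1); (0, 0, 1, 0, 0, 1, 0); (0, 0, 2, 2, 2, 0, 0); (0, 0, 0, 0, 1, 0, 0); (0, 3, 0, 0, 0, 0, 0); (1, 0, 0, 0, 0, 0, 0))


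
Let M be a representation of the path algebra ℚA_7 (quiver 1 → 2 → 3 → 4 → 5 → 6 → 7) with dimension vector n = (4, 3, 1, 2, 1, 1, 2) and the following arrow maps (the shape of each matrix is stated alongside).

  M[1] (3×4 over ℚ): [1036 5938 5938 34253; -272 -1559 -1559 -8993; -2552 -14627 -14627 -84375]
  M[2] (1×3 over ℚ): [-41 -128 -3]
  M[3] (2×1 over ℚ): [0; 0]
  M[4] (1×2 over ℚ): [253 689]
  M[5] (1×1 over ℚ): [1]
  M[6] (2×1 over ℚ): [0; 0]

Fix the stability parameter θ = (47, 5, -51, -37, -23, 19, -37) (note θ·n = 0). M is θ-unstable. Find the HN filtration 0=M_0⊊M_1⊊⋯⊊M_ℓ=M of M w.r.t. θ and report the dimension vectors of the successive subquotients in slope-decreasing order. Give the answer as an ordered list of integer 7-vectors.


Via rank(M_{q-1}∘⋯∘M_p): M ≅ I[1,1]^2, I[1,2], I[1,3], I[2,2], I[4,4], I[4,6], I[7,7]^2.
μ_θ-semistable layers: μ^(1)=47; μ^(2)=26; μ^(3)=19; μ^(4)=5; μ^(5)=1/3; μ^(6)=-23; μ^(7)=-37

((2, 0, 0, 0, 0, 0, 0); (1, 1, 0, 0, 0, 0, 0); (0, 0, 0, 0, 0, 1, 0); (0, 1, 0, 0, 0, 0, 0); (1, 1, 1, 0, 0, 0, 0); (0, 0, 0, 0, 1, 0, 0); (0, 0, 0, 2, 0, 0, 2))


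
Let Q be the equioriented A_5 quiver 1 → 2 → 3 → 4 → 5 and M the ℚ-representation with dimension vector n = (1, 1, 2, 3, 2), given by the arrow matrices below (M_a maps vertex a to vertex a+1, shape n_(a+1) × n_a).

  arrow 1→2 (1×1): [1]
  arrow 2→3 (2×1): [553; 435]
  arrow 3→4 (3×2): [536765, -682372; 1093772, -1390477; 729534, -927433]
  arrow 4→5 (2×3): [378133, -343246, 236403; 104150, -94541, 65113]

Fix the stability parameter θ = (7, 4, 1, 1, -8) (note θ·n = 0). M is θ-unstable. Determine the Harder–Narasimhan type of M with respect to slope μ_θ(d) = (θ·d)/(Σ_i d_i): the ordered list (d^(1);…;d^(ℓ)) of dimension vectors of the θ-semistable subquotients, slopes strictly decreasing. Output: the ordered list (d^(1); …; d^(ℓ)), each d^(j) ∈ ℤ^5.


Interval decomposition of M: I[1,4], I[3,5], I[4,5].
HN type (ℓ=3): μ^(1)=13/4; μ^(2)=-2; μ^(3)=-7/2

((1, 1, 1, 1, 0); (0, 0, 1, 1, 1); (0, 0, 0, 1, 1))


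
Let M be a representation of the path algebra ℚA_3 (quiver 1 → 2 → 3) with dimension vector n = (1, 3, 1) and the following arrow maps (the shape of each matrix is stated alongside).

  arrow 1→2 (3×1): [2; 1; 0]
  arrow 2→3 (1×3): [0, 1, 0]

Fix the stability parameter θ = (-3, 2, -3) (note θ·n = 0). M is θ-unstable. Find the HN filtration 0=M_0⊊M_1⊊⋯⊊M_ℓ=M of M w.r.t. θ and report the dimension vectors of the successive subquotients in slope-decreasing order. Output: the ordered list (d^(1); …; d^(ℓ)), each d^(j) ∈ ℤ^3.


Barcode: M ≅ I[1,3], I[2,2]^2. HN layers by μ_θ (3 steps, strictly decreasing):
  μ^(1)=2; μ^(2)=-1/2; μ^(3)=-3

((0, 2, 0); (0, 1, 1); (1, 0, 0))


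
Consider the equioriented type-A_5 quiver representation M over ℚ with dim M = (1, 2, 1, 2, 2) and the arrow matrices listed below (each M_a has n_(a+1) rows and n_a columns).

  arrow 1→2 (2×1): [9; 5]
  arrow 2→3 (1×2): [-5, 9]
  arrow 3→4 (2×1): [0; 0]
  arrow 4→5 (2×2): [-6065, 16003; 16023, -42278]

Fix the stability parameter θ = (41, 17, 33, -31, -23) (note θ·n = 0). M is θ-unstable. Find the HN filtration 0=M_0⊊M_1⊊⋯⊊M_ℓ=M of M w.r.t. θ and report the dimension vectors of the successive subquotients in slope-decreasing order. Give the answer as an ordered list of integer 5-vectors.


Interval decomposition of M: I[1,2], I[2,3], I[4,5]^2.
HN type (ℓ=5): μ^(1)=33; μ^(2)=29; μ^(3)=17; μ^(4)=-23; μ^(5)=-31

((0, 0, 1, 0, 0); (1, 1, 0, 0, 0); (0, 1, 0, 0, 0); (0, 0, 0, 0, 2); (0, 0, 0, 2, 0))


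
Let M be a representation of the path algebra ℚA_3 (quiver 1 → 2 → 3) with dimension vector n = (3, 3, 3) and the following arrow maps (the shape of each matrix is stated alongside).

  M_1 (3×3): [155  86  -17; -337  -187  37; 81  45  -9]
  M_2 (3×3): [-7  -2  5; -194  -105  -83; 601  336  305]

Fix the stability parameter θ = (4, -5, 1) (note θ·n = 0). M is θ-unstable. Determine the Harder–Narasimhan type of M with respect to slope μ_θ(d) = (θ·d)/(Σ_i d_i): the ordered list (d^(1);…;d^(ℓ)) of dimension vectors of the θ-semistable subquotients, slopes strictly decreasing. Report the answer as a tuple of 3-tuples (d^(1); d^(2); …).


Via rank(M_{q-1}∘⋯∘M_p): M ≅ I[1,1], I[1,3]^2, I[2,3].
μ_θ-semistable layers: μ^(1)=4; μ^(2)=1; μ^(3)=-1/2; μ^(4)=-5

((1, 0, 0); (0, 0, 3); (2, 2, 0); (0, 1, 0))


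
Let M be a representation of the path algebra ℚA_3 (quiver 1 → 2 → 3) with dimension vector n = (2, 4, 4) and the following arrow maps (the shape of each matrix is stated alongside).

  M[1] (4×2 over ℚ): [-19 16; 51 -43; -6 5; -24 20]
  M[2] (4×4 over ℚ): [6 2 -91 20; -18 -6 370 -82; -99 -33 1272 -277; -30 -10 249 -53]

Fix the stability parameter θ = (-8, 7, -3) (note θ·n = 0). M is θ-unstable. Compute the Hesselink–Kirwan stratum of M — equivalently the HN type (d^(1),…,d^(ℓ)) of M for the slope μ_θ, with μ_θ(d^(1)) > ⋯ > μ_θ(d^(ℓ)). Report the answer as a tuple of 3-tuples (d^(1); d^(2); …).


Barcode: M ≅ I[1,2], I[1,3], I[2,3]^2, I[3,3]. HN layers by μ_θ (4 steps, strictly decreasing):
  μ^(1)=7; μ^(2)=2; μ^(3)=-3; μ^(4)=-8

((0, 1, 0); (0, 3, 3); (0, 0, 1); (2, 0, 0))


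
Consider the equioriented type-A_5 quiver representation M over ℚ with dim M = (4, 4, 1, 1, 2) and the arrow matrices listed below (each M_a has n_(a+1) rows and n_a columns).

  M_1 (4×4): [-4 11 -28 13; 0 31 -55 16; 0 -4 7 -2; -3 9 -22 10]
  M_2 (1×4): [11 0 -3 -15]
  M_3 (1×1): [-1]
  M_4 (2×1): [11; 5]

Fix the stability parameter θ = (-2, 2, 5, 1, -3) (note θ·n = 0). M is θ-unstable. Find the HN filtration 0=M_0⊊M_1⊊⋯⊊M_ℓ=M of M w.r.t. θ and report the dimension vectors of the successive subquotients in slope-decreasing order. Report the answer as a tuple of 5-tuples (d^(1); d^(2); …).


Barcode: M ≅ I[1,2]^3, I[1,5], I[5,5]. HN layers by μ_θ (4 steps, strictly decreasing):
  μ^(1)=2; μ^(2)=5/4; μ^(3)=-2; μ^(4)=-3

((0, 3, 0, 0, 0); (0, 1, 1, 1, 1); (4, 0, 0, 0, 0); (0, 0, 0, 0, 1))


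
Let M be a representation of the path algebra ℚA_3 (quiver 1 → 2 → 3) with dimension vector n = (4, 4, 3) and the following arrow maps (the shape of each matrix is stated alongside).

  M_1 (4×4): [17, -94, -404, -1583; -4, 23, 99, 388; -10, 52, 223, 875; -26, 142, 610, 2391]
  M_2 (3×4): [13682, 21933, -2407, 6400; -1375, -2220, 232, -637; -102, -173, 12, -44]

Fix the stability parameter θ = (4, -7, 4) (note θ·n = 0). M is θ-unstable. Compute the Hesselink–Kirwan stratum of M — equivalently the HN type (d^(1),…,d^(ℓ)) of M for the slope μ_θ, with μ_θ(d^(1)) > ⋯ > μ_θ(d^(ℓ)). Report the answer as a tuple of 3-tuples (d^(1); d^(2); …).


Barcode: M ≅ I[1,2], I[1,3]^3. HN layers by μ_θ (2 steps, strictly decreasing):
  μ^(1)=4; μ^(2)=-3/2

((0, 0, 3); (4, 4, 0))


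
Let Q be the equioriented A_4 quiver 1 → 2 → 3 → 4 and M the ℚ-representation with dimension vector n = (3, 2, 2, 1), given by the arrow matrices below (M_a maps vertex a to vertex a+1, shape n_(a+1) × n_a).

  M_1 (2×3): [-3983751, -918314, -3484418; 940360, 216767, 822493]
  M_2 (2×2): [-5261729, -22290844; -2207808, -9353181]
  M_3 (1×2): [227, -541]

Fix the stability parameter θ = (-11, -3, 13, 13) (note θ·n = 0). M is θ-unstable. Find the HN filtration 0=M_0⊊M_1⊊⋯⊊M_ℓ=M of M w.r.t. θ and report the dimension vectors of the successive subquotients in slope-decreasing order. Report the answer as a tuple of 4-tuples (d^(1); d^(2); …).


Interval decomposition of M: I[1,1], I[1,3], I[1,4].
HN type (ℓ=3): μ^(1)=13; μ^(2)=-3; μ^(3)=-11

((0, 0, 2, 1); (0, 2, 0, 0); (3, 0, 0, 0))


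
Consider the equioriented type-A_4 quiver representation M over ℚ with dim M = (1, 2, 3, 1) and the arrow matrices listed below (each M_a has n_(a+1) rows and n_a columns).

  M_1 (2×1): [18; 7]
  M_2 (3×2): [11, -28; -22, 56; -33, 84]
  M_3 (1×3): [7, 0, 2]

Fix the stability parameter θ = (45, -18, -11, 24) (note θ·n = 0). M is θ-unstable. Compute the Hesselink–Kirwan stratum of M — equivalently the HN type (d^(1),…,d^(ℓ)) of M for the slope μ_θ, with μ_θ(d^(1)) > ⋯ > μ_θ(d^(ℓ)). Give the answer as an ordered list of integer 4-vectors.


Interval decomposition of M: I[1,4], I[2,2], I[3,3]^2.
HN type (ℓ=4): μ^(1)=24; μ^(2)=16/3; μ^(3)=-11; μ^(4)=-18

((0, 0, 0, 1); (1, 1, 1, 0); (0, 0, 2, 0); (0, 1, 0, 0))


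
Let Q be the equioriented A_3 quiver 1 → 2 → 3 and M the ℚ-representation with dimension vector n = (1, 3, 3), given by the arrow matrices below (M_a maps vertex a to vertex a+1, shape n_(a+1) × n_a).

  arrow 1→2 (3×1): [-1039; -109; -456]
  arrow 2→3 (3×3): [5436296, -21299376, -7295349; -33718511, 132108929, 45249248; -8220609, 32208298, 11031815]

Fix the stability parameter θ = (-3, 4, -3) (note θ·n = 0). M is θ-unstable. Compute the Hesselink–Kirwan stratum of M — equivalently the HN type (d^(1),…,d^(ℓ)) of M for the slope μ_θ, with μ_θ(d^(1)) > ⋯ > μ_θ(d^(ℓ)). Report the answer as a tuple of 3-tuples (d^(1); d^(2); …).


Interval decomposition of M: I[1,3], I[2,3]^2.
HN type (ℓ=2): μ^(1)=1/2; μ^(2)=-3

((0, 3, 3); (1, 0, 0))


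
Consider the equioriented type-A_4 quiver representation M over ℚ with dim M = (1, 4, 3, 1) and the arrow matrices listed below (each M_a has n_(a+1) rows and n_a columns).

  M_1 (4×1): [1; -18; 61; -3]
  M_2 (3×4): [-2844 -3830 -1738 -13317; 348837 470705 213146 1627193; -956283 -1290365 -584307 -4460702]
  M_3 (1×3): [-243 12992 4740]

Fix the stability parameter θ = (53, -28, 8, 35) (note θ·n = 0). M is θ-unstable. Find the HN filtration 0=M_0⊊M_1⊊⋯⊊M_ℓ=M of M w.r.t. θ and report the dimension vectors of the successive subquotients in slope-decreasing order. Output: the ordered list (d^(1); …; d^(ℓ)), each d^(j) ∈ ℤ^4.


Barcode: M ≅ I[1,4], I[2,2], I[2,3]^2. HN layers by μ_θ (4 steps, strictly decreasing):
  μ^(1)=35; μ^(2)=11; μ^(3)=8; μ^(4)=-28

((0, 0, 0, 1); (1, 1, 1, 0); (0, 0, 2, 0); (0, 3, 0, 0))


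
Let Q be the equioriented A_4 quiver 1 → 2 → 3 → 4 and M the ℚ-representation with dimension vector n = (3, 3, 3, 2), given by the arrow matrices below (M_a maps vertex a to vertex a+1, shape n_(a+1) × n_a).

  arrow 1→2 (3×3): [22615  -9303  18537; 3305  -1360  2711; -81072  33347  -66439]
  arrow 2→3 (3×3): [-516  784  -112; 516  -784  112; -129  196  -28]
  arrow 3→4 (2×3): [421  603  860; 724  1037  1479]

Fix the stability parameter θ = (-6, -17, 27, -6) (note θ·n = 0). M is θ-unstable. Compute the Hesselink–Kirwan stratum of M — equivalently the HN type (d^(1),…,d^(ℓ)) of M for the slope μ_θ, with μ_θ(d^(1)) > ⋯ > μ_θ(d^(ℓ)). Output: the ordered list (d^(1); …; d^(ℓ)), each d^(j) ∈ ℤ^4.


Barcode: M ≅ I[1,2]^2, I[1,4], I[3,3], I[3,4]. HN layers by μ_θ (3 steps, strictly decreasing):
  μ^(1)=27; μ^(2)=21/2; μ^(3)=-23/2

((0, 0, 1, 0); (0, 0, 2, 2); (3, 3, 0, 0))


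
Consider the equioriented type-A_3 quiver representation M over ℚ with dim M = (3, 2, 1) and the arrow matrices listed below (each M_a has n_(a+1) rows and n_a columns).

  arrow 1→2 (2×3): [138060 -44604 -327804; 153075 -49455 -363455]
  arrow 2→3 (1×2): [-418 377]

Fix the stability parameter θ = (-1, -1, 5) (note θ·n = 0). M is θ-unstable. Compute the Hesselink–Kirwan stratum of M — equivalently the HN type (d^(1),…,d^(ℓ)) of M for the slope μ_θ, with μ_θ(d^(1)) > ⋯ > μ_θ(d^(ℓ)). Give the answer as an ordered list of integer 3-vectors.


Interval decomposition of M: I[1,1]^2, I[1,3], I[2,2].
HN type (ℓ=2): μ^(1)=5; μ^(2)=-1

((0, 0, 1); (3, 2, 0))


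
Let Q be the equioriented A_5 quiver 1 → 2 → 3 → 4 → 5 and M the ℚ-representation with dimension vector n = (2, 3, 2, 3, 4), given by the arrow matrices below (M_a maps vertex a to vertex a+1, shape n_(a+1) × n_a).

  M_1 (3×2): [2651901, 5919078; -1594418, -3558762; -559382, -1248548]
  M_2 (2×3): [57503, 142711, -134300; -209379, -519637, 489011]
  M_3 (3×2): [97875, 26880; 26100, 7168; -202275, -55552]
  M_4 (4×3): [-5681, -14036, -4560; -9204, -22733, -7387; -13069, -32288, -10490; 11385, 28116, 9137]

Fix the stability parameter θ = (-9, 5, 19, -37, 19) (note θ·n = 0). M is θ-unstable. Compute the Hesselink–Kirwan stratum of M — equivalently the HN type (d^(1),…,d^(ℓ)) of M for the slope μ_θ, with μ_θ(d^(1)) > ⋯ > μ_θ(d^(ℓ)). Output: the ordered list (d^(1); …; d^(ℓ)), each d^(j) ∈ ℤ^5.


Via rank(M_{q-1}∘⋯∘M_p): M ≅ I[1,2], I[1,5], I[2,3], I[4,5]^2, I[5,5].
μ_θ-semistable layers: μ^(1)=19; μ^(2)=5; μ^(3)=-13/3; μ^(4)=-9; μ^(5)=-37

((0, 0, 1, 0, 4); (0, 2, 0, 0, 0); (0, 1, 1, 1, 0); (2, 0, 0, 0, 0); (0, 0, 0, 2, 0))


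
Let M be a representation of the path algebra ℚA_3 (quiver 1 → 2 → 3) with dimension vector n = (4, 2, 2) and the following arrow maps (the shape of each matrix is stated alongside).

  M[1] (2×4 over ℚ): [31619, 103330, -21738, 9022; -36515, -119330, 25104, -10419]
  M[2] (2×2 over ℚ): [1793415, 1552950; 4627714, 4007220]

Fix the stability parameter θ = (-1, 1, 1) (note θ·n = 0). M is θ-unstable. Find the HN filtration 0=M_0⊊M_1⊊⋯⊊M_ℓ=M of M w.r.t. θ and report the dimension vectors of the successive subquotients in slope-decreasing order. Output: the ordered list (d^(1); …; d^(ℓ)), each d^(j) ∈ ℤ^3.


Interval decomposition of M: I[1,1]^2, I[1,2], I[1,3], I[3,3].
HN type (ℓ=2): μ^(1)=1; μ^(2)=-1

((0, 2, 2); (4, 0, 0))


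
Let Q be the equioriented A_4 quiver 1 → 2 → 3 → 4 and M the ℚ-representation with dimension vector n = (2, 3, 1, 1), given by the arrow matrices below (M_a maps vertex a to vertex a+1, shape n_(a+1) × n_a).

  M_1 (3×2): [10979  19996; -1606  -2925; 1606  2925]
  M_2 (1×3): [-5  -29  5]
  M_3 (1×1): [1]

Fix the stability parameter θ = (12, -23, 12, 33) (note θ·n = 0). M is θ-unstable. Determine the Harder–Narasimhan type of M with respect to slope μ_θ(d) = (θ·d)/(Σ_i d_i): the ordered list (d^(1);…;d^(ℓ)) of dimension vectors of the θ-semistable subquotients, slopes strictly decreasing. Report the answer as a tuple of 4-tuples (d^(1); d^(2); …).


Interval decomposition of M: I[1,2], I[1,4], I[2,2].
HN type (ℓ=4): μ^(1)=33; μ^(2)=12; μ^(3)=-11/2; μ^(4)=-23

((0, 0, 0, 1); (0, 0, 1, 0); (2, 2, 0, 0); (0, 1, 0, 0))


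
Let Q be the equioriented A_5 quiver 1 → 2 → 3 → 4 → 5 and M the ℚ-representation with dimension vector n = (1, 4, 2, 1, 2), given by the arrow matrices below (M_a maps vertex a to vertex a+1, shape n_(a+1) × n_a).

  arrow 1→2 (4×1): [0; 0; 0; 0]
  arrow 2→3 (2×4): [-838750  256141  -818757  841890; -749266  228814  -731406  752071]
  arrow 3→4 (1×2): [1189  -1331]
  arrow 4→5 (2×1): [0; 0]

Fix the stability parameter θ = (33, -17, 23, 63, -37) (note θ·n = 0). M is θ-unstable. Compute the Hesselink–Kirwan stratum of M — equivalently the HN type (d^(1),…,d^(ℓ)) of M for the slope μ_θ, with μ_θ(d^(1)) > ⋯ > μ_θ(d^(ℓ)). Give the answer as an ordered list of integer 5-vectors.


Interval decomposition of M: I[1,1], I[2,2]^2, I[2,3], I[2,4], I[5,5]^2.
HN type (ℓ=5): μ^(1)=63; μ^(2)=33; μ^(3)=23; μ^(4)=-17; μ^(5)=-37

((0, 0, 0, 1, 0); (1, 0, 0, 0, 0); (0, 0, 2, 0, 0); (0, 4, 0, 0, 0); (0, 0, 0, 0, 2))


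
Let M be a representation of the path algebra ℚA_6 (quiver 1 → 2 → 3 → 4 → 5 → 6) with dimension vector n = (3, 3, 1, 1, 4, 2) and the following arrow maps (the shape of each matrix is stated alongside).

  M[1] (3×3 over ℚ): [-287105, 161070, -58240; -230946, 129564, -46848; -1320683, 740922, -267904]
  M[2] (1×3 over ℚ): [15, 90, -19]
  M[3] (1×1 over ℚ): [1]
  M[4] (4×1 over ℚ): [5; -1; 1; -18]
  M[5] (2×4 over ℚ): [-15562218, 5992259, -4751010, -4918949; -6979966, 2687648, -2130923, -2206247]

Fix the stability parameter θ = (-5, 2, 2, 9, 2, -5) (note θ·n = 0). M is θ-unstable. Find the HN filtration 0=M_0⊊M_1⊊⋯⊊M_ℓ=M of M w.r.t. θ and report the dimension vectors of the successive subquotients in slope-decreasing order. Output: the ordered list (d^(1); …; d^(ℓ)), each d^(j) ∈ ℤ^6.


Barcode: M ≅ I[1,1]^2, I[1,6], I[2,2]^2, I[5,5]^2, I[5,6]. HN layers by μ_θ (3 steps, strictly decreasing):
  μ^(1)=2; μ^(2)=-3/2; μ^(3)=-5

((0, 3, 1, 1, 3, 1); (0, 0, 0, 0, 1, 1); (3, 0, 0, 0, 0, 0))


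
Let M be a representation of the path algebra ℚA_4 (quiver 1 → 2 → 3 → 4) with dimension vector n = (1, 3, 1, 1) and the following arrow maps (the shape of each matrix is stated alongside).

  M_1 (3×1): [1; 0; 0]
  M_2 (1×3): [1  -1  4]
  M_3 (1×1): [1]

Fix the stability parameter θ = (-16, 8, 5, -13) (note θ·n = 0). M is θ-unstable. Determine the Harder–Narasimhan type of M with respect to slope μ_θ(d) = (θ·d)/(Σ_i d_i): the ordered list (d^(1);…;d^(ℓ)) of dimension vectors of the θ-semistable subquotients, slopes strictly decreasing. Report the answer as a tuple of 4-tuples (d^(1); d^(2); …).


Via rank(M_{q-1}∘⋯∘M_p): M ≅ I[1,4], I[2,2]^2.
μ_θ-semistable layers: μ^(1)=8; μ^(2)=0; μ^(3)=-16

((0, 2, 0, 0); (0, 1, 1, 1); (1, 0, 0, 0))


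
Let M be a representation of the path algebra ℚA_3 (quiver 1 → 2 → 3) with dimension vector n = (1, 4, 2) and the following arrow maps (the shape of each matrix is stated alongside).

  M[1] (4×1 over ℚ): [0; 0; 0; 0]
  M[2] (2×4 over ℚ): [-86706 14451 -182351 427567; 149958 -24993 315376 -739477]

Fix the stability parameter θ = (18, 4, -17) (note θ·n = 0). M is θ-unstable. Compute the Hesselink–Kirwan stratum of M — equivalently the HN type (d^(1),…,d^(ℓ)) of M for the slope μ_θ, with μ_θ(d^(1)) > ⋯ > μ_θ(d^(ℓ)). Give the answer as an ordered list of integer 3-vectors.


Interval decomposition of M: I[1,1], I[2,2]^2, I[2,3]^2.
HN type (ℓ=3): μ^(1)=18; μ^(2)=4; μ^(3)=-13/2

((1, 0, 0); (0, 2, 0); (0, 2, 2))


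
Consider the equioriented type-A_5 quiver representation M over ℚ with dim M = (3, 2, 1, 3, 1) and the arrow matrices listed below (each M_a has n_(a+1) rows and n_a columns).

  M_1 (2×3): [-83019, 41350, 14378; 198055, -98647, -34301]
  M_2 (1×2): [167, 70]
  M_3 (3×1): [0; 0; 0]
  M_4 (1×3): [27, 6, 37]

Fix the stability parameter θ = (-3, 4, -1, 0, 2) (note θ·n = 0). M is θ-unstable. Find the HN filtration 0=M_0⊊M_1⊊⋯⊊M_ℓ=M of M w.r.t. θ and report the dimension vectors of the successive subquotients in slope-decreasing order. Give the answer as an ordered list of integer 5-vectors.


Via rank(M_{q-1}∘⋯∘M_p): M ≅ I[1,1], I[1,2], I[1,3], I[4,4]^2, I[4,5].
μ_θ-semistable layers: μ^(1)=4; μ^(2)=2; μ^(3)=3/2; μ^(4)=0; μ^(5)=-3

((0, 1, 0, 0, 0); (0, 0, 0, 0, 1); (0, 1, 1, 0, 0); (0, 0, 0, 3, 0); (3, 0, 0, 0, 0))


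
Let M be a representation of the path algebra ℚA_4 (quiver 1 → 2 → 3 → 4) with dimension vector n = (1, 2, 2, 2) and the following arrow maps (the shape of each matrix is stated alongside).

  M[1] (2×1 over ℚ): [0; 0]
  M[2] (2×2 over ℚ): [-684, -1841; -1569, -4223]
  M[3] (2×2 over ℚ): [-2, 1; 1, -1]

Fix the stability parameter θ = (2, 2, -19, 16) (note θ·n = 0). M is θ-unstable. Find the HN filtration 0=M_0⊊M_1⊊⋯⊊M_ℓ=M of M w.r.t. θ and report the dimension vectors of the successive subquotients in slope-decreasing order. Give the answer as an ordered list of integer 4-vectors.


Barcode: M ≅ I[1,1], I[2,4]^2. HN layers by μ_θ (3 steps, strictly decreasing):
  μ^(1)=16; μ^(2)=2; μ^(3)=-17/2

((0, 0, 0, 2); (1, 0, 0, 0); (0, 2, 2, 0))


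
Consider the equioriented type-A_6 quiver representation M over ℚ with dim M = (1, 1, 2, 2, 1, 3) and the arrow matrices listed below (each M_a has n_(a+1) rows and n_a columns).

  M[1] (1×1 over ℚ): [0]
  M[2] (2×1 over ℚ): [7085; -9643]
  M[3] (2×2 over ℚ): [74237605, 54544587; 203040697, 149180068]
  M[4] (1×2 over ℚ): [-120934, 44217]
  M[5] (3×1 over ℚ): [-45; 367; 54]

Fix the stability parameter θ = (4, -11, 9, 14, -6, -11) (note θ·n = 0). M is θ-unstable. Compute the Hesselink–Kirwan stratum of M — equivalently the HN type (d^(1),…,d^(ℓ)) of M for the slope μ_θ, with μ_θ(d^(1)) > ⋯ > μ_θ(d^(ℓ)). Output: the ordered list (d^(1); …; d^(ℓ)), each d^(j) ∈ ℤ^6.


Barcode: M ≅ I[1,1], I[2,6], I[3,4], I[6,6]^2. HN layers by μ_θ (5 steps, strictly decreasing):
  μ^(1)=14; μ^(2)=9; μ^(3)=4; μ^(4)=3/2; μ^(5)=-11

((0, 0, 0, 1, 0, 0); (0, 0, 1, 0, 0, 0); (1, 0, 0, 0, 0, 0); (0, 0, 1, 1, 1, 1); (0, 1, 0, 0, 0, 2))


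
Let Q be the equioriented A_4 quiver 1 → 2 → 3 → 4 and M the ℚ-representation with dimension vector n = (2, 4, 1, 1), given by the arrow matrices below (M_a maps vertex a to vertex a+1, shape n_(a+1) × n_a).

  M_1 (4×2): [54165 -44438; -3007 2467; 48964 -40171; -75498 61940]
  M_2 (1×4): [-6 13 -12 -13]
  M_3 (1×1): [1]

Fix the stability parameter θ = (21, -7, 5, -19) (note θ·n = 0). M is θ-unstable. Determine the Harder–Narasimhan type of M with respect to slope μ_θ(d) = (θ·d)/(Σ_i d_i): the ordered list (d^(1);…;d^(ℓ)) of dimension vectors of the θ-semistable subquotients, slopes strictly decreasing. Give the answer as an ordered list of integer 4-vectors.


Via rank(M_{q-1}∘⋯∘M_p): M ≅ I[1,2], I[1,4], I[2,2]^2.
μ_θ-semistable layers: μ^(1)=7; μ^(2)=0; μ^(3)=-7

((1, 1, 0, 0); (1, 1, 1, 1); (0, 2, 0, 0))


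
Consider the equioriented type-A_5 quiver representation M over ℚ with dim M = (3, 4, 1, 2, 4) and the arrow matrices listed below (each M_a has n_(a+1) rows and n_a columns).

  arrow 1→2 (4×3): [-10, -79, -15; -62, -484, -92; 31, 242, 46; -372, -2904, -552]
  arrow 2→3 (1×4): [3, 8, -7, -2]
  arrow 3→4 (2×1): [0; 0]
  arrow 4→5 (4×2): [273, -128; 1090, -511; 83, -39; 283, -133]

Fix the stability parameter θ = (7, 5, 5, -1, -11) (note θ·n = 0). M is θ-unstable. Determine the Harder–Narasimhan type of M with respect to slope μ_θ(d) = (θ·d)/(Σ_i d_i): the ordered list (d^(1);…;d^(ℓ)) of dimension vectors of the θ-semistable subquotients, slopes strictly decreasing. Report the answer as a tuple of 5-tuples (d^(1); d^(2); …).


Interval decomposition of M: I[1,1], I[1,2], I[1,3], I[2,2]^2, I[4,5]^2, I[5,5]^2.
HN type (ℓ=6): μ^(1)=7; μ^(2)=6; μ^(3)=17/3; μ^(4)=5; μ^(5)=-6; μ^(6)=-11

((1, 0, 0, 0, 0); (1, 1, 0, 0, 0); (1, 1, 1, 0, 0); (0, 2, 0, 0, 0); (0, 0, 0, 2, 2); (0, 0, 0, 0, 2))


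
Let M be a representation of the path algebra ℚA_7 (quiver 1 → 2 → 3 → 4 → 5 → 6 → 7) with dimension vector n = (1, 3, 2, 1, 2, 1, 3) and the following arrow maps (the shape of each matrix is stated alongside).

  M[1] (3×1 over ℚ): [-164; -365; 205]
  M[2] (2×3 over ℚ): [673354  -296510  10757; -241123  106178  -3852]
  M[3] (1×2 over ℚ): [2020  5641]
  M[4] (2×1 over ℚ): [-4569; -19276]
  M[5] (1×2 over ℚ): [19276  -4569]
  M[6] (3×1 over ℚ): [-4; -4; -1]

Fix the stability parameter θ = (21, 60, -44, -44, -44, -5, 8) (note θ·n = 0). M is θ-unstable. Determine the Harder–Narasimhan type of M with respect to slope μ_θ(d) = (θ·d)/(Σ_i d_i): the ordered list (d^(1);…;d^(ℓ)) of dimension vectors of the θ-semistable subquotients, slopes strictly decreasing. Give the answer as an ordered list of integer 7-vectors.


Barcode: M ≅ I[1,5], I[2,2], I[2,3], I[5,7], I[7,7]^2. HN layers by μ_θ (5 steps, strictly decreasing):
  μ^(1)=60; μ^(2)=8; μ^(3)=-5; μ^(4)=-51/5; μ^(5)=-44

((0, 1, 0, 0, 0, 0, 0); (0, 1, 1, 0, 0, 0, 3); (0, 0, 0, 0, 0, 1, 0); (1, 1, 1, 1, 1, 0, 0); (0, 0, 0, 0, 1, 0, 0))


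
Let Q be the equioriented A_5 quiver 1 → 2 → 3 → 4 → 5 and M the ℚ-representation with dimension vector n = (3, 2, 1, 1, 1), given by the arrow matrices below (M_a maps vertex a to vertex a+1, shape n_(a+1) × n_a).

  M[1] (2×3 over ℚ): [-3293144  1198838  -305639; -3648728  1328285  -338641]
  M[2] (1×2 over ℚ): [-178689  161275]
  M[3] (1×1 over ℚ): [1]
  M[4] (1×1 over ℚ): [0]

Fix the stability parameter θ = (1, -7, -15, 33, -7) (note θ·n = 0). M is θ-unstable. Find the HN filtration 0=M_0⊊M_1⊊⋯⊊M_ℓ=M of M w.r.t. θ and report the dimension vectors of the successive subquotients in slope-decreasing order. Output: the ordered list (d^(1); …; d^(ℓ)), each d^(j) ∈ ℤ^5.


Barcode: M ≅ I[1,1], I[1,2], I[1,4], I[5,5]. HN layers by μ_θ (4 steps, strictly decreasing):
  μ^(1)=33; μ^(2)=1; μ^(3)=-3; μ^(4)=-7

((0, 0, 0, 1, 0); (1, 0, 0, 0, 0); (1, 1, 0, 0, 0); (1, 1, 1, 0, 1))


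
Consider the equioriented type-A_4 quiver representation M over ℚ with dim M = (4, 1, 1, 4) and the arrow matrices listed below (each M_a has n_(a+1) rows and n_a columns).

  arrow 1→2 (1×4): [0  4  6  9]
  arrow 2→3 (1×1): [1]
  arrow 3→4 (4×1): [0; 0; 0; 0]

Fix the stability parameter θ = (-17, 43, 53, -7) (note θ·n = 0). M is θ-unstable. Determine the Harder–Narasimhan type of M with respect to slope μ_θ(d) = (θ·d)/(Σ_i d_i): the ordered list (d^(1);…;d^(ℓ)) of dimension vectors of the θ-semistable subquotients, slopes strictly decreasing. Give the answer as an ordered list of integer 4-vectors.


Interval decomposition of M: I[1,1]^3, I[1,3], I[4,4]^4.
HN type (ℓ=4): μ^(1)=53; μ^(2)=43; μ^(3)=-7; μ^(4)=-17

((0, 0, 1, 0); (0, 1, 0, 0); (0, 0, 0, 4); (4, 0, 0, 0))


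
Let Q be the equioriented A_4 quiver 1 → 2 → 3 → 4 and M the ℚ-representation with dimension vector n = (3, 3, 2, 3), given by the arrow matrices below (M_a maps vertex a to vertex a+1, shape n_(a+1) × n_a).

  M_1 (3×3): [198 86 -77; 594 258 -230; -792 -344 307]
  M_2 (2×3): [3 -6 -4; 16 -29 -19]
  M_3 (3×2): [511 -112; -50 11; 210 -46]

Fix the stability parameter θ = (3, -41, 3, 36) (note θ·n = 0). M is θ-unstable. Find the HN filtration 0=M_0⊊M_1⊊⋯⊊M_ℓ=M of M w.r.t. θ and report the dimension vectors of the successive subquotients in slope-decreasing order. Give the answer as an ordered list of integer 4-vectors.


Interval decomposition of M: I[1,1], I[1,2], I[1,4], I[2,4], I[4,4].
HN type (ℓ=4): μ^(1)=36; μ^(2)=3; μ^(3)=-19; μ^(4)=-41

((0, 0, 0, 3); (1, 0, 2, 0); (2, 2, 0, 0); (0, 1, 0, 0))


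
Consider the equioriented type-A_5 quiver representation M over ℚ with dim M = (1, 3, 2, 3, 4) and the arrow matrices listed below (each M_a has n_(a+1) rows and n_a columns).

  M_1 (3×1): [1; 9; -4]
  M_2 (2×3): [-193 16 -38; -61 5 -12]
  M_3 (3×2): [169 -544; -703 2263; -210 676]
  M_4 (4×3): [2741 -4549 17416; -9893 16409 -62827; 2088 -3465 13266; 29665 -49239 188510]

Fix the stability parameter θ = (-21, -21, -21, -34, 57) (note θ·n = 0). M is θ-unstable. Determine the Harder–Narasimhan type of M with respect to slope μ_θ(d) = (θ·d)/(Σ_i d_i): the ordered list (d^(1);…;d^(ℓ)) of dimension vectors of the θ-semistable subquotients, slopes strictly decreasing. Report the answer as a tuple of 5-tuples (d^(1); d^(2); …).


Barcode: M ≅ I[1,5], I[2,2], I[2,5], I[4,5], I[5,5]. HN layers by μ_θ (5 steps, strictly decreasing):
  μ^(1)=57; μ^(2)=-21; μ^(3)=-97/4; μ^(4)=-76/3; μ^(5)=-34

((0, 0, 0, 0, 4); (0, 1, 0, 0, 0); (1, 1, 1, 1, 0); (0, 1, 1, 1, 0); (0, 0, 0, 1, 0))


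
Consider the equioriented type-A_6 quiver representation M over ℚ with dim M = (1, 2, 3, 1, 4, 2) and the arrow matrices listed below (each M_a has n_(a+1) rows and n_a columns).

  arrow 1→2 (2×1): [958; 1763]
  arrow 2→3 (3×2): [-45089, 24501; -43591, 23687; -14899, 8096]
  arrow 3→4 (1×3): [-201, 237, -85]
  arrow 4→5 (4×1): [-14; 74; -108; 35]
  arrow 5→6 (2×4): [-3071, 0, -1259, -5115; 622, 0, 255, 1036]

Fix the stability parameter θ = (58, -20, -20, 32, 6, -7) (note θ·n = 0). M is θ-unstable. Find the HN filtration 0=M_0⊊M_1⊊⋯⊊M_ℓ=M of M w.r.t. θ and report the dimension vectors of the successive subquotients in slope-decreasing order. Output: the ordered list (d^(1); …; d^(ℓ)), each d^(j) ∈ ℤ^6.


Interval decomposition of M: I[1,3], I[2,6], I[3,3], I[5,5]^2, I[5,6].
HN type (ℓ=4): μ^(1)=31/3; μ^(2)=6; μ^(3)=-1/2; μ^(4)=-20

((0, 0, 0, 1, 1, 1); (1, 1, 1, 0, 2, 0); (0, 0, 0, 0, 1, 1); (0, 1, 2, 0, 0, 0))


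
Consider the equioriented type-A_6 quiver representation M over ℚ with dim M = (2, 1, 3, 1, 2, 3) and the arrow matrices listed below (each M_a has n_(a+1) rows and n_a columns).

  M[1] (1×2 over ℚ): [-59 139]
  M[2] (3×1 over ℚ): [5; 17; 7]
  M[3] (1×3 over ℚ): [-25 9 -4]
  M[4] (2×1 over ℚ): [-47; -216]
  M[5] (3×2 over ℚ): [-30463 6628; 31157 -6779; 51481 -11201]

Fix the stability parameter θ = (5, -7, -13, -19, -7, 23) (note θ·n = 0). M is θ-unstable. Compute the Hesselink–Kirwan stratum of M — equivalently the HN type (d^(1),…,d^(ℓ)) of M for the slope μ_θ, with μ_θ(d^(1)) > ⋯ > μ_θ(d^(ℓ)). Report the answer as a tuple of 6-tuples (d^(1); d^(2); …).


Barcode: M ≅ I[1,1], I[1,3], I[3,3], I[3,6], I[5,6], I[6,6]. HN layers by μ_θ (6 steps, strictly decreasing):
  μ^(1)=23; μ^(2)=5; μ^(3)=-5; μ^(4)=-7; μ^(5)=-13; μ^(6)=-16

((0, 0, 0, 0, 0, 3); (1, 0, 0, 0, 0, 0); (1, 1, 1, 0, 0, 0); (0, 0, 0, 0, 2, 0); (0, 0, 1, 0, 0, 0); (0, 0, 1, 1, 0, 0))


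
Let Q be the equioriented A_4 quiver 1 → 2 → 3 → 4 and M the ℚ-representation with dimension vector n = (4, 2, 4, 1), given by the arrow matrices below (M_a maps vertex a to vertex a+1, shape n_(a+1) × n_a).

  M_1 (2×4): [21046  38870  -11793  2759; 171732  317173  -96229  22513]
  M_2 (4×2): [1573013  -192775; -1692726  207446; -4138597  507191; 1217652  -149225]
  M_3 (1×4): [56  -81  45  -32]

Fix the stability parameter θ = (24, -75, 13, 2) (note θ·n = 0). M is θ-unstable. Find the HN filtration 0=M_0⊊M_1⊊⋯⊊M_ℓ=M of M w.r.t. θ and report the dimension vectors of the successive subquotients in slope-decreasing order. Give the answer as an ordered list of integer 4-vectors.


Barcode: M ≅ I[1,1]^2, I[1,3], I[1,4], I[3,3]^2. HN layers by μ_θ (4 steps, strictly decreasing):
  μ^(1)=24; μ^(2)=13; μ^(3)=15/2; μ^(4)=-51/2

((2, 0, 0, 0); (0, 0, 3, 0); (0, 0, 1, 1); (2, 2, 0, 0))


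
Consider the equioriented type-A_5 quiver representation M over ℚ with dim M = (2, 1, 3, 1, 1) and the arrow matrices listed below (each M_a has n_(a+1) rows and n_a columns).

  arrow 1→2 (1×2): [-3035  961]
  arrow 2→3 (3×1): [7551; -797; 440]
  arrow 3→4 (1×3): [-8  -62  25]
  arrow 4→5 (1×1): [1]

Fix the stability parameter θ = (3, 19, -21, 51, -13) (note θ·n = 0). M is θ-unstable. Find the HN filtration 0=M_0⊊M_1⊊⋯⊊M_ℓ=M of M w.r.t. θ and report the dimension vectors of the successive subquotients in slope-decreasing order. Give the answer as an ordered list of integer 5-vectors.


Via rank(M_{q-1}∘⋯∘M_p): M ≅ I[1,1], I[1,5], I[3,3]^2.
μ_θ-semistable layers: μ^(1)=19; μ^(2)=3; μ^(3)=1/3; μ^(4)=-21

((0, 0, 0, 1, 1); (1, 0, 0, 0, 0); (1, 1, 1, 0, 0); (0, 0, 2, 0, 0))


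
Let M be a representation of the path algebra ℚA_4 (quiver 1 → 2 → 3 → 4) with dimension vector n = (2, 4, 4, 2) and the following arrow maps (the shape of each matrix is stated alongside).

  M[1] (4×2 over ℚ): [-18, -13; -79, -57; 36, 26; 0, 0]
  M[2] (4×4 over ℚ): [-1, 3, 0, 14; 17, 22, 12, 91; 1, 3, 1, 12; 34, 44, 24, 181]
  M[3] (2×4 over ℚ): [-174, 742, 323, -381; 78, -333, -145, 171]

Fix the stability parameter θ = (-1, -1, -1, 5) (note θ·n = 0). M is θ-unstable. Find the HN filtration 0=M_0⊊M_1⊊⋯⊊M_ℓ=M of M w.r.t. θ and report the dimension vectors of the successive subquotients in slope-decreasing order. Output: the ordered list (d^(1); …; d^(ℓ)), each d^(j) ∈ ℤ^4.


Barcode: M ≅ I[1,4]^2, I[2,3]^2. HN layers by μ_θ (2 steps, strictly decreasing):
  μ^(1)=5; μ^(2)=-1

((0, 0, 0, 2); (2, 4, 4, 0))


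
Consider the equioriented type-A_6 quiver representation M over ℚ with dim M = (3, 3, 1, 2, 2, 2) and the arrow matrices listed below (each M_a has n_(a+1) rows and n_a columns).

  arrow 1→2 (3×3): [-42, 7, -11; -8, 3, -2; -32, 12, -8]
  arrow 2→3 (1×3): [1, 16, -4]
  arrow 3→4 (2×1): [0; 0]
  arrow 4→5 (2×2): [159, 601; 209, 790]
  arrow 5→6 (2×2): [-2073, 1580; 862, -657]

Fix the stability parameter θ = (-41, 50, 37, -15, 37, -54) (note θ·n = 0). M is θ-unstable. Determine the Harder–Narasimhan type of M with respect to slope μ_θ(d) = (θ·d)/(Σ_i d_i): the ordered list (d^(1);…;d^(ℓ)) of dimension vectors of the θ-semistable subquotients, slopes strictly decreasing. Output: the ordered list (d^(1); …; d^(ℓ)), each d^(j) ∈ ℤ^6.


Interval decomposition of M: I[1,1], I[1,2], I[1,3], I[2,2], I[4,6]^2.
HN type (ℓ=5): μ^(1)=50; μ^(2)=87/2; μ^(3)=-17/2; μ^(4)=-15; μ^(5)=-41

((0, 2, 0, 0, 0, 0); (0, 1, 1, 0, 0, 0); (0, 0, 0, 0, 2, 2); (0, 0, 0, 2, 0, 0); (3, 0, 0, 0, 0, 0))


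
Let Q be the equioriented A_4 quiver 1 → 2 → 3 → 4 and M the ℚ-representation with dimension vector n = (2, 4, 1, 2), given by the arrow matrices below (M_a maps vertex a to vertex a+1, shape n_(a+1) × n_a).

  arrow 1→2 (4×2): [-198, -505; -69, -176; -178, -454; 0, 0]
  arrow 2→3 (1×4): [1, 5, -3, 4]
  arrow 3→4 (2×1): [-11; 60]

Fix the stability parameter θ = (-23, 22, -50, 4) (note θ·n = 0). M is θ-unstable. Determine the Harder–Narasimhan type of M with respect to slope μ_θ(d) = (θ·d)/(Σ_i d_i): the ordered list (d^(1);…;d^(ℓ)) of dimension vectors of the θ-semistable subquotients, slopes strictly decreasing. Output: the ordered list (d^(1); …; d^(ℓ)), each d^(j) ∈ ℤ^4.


Via rank(M_{q-1}∘⋯∘M_p): M ≅ I[1,2], I[1,4], I[2,2]^2, I[4,4].
μ_θ-semistable layers: μ^(1)=22; μ^(2)=4; μ^(3)=-14; μ^(4)=-23

((0, 3, 0, 0); (0, 0, 0, 2); (0, 1, 1, 0); (2, 0, 0, 0))


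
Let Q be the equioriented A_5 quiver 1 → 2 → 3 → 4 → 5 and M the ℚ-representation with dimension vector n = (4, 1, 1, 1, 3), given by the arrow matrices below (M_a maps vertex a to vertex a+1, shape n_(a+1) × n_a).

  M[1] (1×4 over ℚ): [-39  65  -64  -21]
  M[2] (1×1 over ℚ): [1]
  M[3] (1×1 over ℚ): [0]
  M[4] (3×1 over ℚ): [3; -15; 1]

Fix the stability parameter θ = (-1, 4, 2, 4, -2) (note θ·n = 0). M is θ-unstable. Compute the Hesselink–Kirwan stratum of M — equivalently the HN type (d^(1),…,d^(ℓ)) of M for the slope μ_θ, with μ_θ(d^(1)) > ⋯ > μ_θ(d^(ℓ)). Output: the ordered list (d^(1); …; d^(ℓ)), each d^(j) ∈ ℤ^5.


Via rank(M_{q-1}∘⋯∘M_p): M ≅ I[1,1]^3, I[1,3], I[4,5], I[5,5]^2.
μ_θ-semistable layers: μ^(1)=3; μ^(2)=1; μ^(3)=-1; μ^(4)=-2

((0, 1, 1, 0, 0); (0, 0, 0, 1, 1); (4, 0, 0, 0, 0); (0, 0, 0, 0, 2))


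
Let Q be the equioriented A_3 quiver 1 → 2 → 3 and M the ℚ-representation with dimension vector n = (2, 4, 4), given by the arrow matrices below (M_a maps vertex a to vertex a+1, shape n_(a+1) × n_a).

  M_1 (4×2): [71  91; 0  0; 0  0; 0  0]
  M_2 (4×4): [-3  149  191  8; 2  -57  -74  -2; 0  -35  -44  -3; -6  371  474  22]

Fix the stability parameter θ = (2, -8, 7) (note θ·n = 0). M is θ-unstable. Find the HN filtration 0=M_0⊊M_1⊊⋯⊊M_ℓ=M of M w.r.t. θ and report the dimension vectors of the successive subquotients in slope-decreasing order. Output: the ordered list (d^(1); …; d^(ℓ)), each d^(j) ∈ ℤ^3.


Interval decomposition of M: I[1,1], I[1,3], I[2,3]^3.
HN type (ℓ=4): μ^(1)=7; μ^(2)=2; μ^(3)=-3; μ^(4)=-8

((0, 0, 4); (1, 0, 0); (1, 1, 0); (0, 3, 0))


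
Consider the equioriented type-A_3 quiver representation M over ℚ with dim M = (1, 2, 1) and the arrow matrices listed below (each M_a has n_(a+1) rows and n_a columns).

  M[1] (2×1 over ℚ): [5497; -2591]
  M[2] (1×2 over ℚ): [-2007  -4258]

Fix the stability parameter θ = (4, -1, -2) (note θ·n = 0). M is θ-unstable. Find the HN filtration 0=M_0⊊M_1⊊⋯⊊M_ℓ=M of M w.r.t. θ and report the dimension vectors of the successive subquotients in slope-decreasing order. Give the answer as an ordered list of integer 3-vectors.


Barcode: M ≅ I[1,3], I[2,2]. HN layers by μ_θ (2 steps, strictly decreasing):
  μ^(1)=1/3; μ^(2)=-1

((1, 1, 1); (0, 1, 0))


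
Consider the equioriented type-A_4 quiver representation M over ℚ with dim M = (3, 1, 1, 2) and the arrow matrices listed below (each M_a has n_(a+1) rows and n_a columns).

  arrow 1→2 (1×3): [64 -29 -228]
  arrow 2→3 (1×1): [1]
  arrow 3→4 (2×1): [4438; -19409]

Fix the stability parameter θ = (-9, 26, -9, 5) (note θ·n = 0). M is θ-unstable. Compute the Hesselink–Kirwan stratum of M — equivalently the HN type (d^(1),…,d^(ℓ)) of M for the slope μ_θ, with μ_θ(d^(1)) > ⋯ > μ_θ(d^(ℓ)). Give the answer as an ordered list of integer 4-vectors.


Interval decomposition of M: I[1,1]^2, I[1,4], I[4,4].
HN type (ℓ=3): μ^(1)=22/3; μ^(2)=5; μ^(3)=-9

((0, 1, 1, 1); (0, 0, 0, 1); (3, 0, 0, 0))


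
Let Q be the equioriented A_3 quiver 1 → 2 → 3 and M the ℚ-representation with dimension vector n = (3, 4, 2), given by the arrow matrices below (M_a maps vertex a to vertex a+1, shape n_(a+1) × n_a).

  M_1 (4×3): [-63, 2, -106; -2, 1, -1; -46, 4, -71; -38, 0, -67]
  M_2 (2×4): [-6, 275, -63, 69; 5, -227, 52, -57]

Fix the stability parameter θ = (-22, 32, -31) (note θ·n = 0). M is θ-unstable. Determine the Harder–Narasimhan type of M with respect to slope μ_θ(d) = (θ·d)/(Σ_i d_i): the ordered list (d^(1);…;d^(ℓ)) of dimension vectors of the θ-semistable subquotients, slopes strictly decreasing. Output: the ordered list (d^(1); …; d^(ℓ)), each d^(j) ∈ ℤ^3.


Barcode: M ≅ I[1,2], I[1,3]^2, I[2,2]. HN layers by μ_θ (3 steps, strictly decreasing):
  μ^(1)=32; μ^(2)=1/2; μ^(3)=-22

((0, 2, 0); (0, 2, 2); (3, 0, 0))


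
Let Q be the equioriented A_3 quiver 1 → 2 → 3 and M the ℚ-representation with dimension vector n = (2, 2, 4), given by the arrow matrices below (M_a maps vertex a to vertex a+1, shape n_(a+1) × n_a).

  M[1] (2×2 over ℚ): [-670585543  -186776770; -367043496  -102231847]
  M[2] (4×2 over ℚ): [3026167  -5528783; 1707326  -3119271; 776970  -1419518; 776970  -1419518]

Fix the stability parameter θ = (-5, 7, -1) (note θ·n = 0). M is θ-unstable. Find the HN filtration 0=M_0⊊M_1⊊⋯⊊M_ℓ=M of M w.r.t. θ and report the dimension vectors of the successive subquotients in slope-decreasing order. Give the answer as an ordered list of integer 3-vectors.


Via rank(M_{q-1}∘⋯∘M_p): M ≅ I[1,3]^2, I[3,3]^2.
μ_θ-semistable layers: μ^(1)=3; μ^(2)=-1; μ^(3)=-5

((0, 2, 2); (0, 0, 2); (2, 0, 0))
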